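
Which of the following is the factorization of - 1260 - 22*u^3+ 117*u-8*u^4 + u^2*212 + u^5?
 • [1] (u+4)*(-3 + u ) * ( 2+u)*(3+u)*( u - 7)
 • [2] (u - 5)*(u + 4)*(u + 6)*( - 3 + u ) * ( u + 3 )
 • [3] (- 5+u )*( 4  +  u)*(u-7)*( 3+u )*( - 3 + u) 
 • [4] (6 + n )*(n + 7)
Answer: 3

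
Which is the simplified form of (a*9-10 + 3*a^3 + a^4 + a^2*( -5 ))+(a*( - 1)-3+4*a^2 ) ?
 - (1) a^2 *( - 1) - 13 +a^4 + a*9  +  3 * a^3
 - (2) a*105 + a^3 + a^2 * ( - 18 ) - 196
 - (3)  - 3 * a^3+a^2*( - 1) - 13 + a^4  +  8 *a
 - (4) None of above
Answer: 4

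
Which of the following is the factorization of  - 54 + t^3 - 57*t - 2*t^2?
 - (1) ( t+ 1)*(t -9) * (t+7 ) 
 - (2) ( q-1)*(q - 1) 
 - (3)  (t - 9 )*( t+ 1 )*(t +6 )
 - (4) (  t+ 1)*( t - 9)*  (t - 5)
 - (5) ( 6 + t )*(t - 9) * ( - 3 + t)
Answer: 3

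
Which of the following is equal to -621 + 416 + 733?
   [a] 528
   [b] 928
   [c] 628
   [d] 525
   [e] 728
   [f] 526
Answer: a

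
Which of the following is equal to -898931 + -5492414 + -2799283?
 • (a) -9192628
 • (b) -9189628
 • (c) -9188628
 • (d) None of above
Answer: d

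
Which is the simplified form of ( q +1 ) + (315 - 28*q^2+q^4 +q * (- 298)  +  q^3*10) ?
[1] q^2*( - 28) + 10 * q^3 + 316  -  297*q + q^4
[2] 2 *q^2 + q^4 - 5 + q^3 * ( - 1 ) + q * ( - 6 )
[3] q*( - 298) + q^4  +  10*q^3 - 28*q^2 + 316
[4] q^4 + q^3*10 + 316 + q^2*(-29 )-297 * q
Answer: 1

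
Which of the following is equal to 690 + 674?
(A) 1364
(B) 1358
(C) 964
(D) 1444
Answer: A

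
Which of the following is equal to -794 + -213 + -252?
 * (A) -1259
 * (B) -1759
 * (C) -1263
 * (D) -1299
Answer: A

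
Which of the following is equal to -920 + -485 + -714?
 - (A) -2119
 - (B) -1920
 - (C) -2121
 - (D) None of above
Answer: A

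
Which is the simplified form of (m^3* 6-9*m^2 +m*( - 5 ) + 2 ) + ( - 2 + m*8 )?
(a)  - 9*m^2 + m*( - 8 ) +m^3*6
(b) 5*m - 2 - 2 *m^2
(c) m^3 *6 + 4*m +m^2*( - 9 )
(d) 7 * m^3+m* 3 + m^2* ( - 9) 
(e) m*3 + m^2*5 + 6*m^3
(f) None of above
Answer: f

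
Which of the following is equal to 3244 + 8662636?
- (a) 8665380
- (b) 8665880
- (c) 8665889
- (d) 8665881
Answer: b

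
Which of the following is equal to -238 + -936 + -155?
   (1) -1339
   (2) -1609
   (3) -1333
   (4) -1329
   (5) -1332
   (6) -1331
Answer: 4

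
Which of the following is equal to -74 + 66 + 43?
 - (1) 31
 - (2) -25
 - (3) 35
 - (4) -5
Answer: 3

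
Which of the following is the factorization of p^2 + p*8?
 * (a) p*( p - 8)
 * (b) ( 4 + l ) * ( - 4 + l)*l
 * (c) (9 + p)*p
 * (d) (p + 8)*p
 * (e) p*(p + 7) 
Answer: d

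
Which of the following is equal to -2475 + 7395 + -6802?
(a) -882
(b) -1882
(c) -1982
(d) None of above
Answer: b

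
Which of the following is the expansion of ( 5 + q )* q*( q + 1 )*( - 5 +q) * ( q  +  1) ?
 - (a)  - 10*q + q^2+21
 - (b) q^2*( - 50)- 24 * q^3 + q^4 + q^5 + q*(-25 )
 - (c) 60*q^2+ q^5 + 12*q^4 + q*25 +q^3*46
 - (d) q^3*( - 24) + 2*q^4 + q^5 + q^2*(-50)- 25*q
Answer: d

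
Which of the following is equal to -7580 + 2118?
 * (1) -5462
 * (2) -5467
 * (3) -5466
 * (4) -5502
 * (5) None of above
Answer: 1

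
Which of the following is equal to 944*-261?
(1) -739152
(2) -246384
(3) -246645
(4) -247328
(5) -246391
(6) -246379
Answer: 2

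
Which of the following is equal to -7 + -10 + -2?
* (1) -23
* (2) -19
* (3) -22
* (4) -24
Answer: 2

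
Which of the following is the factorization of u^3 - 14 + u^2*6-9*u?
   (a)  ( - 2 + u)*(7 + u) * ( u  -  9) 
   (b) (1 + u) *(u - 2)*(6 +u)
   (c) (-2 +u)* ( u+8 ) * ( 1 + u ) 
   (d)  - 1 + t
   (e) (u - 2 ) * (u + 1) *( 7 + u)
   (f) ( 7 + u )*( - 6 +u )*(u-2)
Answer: e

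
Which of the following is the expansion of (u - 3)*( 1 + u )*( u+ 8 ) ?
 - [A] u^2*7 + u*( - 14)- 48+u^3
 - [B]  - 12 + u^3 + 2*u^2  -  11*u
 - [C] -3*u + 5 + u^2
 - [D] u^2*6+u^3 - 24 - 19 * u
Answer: D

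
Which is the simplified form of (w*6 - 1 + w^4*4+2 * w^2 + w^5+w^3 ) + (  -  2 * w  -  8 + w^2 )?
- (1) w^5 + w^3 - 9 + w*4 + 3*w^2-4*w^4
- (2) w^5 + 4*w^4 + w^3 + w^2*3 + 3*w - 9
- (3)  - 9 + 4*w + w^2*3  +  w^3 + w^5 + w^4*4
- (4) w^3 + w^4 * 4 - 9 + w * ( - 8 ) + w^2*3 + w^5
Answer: 3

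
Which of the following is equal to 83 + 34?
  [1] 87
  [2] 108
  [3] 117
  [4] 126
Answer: 3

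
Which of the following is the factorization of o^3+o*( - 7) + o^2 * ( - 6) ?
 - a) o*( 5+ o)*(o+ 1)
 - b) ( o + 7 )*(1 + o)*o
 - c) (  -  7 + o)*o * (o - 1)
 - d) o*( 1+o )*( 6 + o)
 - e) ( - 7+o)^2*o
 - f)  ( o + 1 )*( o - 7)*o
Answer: f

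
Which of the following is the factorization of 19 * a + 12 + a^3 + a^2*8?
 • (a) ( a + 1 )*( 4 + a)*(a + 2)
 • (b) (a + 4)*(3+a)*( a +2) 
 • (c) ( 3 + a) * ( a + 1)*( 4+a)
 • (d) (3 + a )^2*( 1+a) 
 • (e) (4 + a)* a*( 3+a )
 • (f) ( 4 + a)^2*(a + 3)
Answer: c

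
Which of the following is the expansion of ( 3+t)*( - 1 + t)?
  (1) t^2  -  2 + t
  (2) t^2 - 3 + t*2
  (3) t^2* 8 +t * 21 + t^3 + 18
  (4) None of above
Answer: 2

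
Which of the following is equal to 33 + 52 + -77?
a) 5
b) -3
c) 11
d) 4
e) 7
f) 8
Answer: f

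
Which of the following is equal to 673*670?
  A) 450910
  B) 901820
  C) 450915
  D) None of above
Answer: A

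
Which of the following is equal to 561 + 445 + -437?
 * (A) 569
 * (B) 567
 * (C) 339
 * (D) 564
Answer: A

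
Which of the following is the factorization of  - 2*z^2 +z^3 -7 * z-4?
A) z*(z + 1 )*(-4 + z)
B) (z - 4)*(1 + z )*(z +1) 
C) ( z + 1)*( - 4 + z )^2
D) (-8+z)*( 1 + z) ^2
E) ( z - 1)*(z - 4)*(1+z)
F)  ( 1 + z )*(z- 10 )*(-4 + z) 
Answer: B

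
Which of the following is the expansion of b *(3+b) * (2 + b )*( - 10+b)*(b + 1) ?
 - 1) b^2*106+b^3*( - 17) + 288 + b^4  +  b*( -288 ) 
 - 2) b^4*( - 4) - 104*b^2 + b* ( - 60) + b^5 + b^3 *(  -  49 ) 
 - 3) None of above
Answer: 2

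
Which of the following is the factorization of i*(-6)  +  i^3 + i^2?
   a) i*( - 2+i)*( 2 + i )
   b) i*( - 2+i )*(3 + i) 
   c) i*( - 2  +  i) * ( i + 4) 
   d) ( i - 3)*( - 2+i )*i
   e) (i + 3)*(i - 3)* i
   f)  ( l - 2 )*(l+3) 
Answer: b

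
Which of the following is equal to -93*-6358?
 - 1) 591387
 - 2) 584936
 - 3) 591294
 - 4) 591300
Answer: 3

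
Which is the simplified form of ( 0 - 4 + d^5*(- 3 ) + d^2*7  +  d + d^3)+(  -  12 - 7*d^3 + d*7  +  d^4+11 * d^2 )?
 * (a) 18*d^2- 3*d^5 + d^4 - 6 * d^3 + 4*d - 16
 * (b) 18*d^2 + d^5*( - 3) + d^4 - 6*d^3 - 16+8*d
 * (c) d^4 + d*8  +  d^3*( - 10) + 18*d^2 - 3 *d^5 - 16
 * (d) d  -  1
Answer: b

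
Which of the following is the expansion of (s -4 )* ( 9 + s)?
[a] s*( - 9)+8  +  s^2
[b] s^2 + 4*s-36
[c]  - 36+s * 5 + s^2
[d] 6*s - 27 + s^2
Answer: c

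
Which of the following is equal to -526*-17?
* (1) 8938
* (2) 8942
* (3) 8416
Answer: 2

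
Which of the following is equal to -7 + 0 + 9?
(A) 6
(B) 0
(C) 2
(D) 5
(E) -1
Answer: C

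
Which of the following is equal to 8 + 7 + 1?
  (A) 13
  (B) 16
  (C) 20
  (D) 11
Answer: B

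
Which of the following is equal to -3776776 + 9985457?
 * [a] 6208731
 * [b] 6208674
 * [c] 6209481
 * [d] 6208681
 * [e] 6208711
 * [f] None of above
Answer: d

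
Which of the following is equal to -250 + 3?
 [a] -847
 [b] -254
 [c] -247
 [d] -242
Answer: c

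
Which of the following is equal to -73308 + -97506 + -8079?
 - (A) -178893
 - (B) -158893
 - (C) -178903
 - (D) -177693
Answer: A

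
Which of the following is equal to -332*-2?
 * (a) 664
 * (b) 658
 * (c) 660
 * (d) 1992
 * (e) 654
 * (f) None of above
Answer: a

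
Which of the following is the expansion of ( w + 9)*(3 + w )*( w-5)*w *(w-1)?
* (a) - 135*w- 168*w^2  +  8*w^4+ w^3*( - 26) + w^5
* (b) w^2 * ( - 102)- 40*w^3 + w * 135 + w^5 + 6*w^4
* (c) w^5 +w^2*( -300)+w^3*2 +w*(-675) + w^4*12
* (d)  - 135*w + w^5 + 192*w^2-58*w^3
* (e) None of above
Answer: b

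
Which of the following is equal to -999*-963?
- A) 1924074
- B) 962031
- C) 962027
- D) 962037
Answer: D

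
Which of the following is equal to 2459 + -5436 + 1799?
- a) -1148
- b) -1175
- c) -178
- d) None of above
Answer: d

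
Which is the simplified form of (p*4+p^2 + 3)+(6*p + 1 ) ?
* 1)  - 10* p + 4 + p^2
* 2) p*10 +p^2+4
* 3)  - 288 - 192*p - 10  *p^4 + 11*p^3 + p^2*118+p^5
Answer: 2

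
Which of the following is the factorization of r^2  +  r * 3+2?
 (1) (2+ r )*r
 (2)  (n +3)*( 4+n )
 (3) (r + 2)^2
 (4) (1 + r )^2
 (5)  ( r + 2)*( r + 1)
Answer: 5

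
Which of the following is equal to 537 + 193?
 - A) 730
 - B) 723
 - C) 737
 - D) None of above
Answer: A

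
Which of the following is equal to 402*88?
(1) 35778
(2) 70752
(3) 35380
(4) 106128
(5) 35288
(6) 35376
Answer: 6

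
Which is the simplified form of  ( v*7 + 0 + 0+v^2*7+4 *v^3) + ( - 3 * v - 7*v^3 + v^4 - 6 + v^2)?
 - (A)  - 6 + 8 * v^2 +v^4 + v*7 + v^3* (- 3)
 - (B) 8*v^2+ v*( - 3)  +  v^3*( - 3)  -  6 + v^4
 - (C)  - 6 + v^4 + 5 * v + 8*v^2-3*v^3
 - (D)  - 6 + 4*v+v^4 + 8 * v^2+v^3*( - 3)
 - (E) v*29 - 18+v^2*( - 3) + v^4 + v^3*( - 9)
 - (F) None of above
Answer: D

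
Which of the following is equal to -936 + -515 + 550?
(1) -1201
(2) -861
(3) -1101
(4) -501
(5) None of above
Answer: 5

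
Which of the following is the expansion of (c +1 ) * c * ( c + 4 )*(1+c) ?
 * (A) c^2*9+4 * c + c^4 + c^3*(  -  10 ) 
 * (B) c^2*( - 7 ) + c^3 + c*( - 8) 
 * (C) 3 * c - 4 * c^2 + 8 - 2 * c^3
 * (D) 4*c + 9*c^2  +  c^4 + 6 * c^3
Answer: D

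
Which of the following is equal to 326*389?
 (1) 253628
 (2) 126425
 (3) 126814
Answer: 3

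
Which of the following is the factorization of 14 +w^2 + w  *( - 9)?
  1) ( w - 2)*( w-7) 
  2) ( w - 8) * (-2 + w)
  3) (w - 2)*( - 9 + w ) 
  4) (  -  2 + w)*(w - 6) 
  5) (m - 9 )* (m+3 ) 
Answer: 1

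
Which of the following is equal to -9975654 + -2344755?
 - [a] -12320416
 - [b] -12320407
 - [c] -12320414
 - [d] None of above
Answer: d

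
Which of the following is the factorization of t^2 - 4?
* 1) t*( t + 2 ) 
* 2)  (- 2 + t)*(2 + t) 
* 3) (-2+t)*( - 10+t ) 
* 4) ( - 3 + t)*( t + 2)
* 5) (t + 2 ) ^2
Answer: 2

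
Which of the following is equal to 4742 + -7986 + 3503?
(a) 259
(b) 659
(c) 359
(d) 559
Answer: a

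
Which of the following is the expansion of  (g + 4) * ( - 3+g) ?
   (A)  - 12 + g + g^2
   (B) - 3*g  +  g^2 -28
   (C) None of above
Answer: A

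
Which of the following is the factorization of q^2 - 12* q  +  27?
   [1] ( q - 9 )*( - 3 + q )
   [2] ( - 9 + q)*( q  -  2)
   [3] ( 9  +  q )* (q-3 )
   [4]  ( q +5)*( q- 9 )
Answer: 1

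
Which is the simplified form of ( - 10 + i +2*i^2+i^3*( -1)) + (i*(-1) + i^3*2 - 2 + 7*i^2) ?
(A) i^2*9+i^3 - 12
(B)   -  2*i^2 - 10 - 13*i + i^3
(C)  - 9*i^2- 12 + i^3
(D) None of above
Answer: A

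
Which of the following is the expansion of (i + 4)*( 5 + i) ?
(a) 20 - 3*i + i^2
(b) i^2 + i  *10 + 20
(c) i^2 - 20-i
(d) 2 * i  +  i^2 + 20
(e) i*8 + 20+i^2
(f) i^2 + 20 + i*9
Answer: f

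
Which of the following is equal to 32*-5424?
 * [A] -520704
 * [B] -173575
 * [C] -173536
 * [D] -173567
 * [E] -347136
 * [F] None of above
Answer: F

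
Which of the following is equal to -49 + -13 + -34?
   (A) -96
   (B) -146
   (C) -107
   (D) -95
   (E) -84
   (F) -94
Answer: A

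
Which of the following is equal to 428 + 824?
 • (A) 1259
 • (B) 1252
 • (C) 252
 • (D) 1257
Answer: B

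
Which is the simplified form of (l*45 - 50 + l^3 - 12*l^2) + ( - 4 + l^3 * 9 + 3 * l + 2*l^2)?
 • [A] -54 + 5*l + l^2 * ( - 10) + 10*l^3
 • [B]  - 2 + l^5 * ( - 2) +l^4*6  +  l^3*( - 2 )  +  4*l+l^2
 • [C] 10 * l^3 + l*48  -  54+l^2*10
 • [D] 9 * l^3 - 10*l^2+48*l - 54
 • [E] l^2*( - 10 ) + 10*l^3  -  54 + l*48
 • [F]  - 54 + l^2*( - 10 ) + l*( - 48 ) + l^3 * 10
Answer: E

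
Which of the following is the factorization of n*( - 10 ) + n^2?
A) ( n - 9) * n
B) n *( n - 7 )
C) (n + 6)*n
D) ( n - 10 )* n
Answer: D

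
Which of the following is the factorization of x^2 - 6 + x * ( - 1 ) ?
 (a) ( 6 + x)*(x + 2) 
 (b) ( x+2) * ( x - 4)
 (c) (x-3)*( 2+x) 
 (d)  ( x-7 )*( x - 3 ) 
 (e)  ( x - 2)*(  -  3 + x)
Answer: c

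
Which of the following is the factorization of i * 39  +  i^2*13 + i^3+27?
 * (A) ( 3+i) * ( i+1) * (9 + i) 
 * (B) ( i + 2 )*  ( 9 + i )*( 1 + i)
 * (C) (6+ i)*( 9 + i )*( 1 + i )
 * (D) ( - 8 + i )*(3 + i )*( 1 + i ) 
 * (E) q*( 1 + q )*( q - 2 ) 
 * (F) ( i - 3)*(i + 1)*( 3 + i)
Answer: A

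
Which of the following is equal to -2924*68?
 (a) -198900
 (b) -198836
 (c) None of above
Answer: c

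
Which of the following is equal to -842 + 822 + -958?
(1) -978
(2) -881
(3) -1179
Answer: 1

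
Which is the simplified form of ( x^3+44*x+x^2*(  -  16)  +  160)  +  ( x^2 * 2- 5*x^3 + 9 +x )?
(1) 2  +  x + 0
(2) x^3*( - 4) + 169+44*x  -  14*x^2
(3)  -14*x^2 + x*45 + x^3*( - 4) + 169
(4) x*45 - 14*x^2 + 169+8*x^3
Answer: 3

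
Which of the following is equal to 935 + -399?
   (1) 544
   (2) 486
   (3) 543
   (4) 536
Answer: 4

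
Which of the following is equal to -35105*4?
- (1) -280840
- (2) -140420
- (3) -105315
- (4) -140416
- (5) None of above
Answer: 2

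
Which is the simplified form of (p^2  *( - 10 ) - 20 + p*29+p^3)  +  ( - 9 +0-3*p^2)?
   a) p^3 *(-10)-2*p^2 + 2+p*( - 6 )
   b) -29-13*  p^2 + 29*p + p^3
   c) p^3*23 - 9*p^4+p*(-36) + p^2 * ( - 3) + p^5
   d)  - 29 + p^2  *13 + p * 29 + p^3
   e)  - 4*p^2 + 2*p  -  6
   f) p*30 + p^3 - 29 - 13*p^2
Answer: b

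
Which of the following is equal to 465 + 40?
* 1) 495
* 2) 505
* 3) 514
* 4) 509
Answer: 2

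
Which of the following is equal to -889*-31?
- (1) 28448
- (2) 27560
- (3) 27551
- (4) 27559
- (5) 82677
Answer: 4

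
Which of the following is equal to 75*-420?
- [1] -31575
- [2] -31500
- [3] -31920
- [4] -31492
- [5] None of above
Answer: 2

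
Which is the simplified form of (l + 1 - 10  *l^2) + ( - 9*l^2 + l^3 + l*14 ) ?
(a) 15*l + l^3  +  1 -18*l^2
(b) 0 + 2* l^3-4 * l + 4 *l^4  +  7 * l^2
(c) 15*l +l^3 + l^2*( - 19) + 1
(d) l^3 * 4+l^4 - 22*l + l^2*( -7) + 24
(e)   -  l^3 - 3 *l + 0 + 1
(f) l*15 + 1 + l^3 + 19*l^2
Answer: c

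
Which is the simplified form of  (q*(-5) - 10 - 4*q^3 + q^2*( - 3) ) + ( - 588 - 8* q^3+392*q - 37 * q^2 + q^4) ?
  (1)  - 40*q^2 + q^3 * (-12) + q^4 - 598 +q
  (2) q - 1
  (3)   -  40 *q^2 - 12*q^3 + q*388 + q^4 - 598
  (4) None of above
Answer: 4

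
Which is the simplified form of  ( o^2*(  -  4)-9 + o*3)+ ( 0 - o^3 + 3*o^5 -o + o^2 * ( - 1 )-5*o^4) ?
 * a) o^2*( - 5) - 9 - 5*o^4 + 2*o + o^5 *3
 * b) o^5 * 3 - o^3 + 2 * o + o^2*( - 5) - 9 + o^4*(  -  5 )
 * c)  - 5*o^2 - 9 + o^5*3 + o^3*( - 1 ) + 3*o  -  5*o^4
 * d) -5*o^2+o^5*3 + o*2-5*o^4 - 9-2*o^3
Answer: b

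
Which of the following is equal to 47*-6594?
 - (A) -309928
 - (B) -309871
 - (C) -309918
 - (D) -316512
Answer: C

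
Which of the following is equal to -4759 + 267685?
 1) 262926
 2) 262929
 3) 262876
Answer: 1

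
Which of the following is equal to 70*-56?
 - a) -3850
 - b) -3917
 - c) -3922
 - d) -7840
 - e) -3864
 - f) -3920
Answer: f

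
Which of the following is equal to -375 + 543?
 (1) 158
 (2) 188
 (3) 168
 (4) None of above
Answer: 3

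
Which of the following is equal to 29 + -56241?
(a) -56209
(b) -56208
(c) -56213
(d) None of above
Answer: d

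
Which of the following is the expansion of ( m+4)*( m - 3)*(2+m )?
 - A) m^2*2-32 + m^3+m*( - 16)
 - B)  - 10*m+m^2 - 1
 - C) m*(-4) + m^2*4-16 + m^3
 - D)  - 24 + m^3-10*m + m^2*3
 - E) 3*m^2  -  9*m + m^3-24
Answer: D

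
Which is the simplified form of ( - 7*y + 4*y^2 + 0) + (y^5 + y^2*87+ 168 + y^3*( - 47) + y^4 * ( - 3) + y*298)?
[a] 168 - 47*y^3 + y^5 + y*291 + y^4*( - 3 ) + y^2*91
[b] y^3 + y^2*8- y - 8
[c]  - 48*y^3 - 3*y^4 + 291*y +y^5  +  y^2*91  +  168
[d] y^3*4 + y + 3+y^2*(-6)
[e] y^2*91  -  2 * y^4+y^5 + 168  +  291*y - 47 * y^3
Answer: a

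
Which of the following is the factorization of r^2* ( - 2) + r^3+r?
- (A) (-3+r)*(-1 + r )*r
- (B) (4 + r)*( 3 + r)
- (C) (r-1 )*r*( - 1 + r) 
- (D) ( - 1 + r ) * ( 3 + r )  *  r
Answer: C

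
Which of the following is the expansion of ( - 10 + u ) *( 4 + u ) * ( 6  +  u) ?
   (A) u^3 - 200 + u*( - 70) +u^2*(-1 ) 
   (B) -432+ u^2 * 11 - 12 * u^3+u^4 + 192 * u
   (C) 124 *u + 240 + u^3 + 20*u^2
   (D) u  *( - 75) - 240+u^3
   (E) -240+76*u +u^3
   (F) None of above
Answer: F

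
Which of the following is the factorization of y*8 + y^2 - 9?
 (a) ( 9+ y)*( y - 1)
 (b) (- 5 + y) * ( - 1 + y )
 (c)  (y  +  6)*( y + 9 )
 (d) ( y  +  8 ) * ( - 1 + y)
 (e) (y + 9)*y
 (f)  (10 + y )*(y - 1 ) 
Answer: a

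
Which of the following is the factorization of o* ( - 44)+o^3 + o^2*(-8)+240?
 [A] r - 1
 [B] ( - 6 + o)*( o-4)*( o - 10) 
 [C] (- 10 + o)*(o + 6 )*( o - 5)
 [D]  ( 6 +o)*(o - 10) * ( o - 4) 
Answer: D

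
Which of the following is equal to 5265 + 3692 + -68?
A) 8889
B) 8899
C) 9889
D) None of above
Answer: A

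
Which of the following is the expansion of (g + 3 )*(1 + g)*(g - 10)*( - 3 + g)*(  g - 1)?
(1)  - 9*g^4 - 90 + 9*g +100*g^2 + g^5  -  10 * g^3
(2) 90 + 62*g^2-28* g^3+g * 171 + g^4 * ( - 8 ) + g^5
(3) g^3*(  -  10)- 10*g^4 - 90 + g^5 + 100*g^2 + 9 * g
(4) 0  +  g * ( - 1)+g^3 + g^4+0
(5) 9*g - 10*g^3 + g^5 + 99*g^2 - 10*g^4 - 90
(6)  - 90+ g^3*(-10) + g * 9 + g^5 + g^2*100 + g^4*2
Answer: 3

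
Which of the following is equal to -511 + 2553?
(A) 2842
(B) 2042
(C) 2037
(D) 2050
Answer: B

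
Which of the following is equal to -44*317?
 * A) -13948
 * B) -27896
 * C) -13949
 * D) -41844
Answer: A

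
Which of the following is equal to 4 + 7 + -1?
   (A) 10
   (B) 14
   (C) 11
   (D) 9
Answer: A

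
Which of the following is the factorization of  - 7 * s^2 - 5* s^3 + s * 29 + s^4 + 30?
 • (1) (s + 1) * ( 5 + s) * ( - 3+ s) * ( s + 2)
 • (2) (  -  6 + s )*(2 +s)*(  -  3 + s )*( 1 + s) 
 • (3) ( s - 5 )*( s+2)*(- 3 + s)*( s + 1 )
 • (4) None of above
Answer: 3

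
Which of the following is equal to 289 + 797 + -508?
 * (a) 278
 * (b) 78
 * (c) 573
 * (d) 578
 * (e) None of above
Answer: d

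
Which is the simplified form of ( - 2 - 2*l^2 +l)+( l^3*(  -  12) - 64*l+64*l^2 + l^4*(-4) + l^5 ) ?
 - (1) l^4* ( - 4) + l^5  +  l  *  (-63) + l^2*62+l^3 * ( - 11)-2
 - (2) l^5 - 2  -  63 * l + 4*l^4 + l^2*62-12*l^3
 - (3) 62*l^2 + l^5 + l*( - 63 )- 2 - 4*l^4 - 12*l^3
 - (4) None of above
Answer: 3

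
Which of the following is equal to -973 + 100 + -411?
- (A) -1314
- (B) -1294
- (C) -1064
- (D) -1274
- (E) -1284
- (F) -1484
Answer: E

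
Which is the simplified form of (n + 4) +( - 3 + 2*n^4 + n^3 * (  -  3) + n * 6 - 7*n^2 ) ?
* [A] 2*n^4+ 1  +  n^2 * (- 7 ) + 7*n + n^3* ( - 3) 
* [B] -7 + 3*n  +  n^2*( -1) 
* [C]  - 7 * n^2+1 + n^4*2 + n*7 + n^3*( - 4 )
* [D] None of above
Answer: A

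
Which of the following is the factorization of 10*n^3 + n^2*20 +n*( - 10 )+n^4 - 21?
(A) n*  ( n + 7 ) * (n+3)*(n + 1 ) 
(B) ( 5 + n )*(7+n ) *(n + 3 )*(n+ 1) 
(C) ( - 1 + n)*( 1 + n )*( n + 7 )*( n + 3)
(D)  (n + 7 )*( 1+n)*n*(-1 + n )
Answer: C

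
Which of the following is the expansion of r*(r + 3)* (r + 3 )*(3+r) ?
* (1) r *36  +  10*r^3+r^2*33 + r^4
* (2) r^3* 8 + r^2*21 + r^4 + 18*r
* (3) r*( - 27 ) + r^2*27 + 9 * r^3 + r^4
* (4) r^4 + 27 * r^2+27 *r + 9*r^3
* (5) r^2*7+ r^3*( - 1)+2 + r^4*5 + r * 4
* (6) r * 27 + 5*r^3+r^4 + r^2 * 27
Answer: 4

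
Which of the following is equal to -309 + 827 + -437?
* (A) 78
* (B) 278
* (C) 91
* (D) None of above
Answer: D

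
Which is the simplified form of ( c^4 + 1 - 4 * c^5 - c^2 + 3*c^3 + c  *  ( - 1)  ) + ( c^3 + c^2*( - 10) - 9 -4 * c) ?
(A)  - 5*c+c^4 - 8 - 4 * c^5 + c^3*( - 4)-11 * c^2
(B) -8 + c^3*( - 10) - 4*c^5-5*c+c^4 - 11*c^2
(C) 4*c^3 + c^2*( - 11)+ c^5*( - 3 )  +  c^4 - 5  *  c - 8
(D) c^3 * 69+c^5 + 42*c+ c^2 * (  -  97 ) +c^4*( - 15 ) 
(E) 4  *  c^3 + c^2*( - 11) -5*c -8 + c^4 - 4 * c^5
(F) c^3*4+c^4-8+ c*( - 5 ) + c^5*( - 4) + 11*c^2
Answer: E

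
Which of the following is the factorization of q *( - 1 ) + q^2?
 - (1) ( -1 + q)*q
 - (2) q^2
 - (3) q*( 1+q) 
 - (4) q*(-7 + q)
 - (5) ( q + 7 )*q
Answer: 1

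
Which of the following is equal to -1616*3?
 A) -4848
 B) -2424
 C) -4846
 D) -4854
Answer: A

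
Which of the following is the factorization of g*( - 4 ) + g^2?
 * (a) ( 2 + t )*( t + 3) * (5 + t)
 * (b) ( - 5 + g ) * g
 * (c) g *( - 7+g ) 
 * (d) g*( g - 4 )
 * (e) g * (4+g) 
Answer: d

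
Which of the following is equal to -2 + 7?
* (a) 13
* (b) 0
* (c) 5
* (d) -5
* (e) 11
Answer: c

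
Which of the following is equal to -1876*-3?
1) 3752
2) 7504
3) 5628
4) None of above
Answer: 3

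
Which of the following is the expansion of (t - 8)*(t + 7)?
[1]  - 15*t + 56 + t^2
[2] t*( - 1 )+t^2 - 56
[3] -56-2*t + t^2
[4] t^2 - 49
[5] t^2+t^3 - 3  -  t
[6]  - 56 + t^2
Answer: 2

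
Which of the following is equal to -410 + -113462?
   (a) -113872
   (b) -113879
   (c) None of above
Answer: a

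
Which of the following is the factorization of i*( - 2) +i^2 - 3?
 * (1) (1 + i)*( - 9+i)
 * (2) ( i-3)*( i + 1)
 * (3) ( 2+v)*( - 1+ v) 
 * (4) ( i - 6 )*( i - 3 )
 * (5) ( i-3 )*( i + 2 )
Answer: 2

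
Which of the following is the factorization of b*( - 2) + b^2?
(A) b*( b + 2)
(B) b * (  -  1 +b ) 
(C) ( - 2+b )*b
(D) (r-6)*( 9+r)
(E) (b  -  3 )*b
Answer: C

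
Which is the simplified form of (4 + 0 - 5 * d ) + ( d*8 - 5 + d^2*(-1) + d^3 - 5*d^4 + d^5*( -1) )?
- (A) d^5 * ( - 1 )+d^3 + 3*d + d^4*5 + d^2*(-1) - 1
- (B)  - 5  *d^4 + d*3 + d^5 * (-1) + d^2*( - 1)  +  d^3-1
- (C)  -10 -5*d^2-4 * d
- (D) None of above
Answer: B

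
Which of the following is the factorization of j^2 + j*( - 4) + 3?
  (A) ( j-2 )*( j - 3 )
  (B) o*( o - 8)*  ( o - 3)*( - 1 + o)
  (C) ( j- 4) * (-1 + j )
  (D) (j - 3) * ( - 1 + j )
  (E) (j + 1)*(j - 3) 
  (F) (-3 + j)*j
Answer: D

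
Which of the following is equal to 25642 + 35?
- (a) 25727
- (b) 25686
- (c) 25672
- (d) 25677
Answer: d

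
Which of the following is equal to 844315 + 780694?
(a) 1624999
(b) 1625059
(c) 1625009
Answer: c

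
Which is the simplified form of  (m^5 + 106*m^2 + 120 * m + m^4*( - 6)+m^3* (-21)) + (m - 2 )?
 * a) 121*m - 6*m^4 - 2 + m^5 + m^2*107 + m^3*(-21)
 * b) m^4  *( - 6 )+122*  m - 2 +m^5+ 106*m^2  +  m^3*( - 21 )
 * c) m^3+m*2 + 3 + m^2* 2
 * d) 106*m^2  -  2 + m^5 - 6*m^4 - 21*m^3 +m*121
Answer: d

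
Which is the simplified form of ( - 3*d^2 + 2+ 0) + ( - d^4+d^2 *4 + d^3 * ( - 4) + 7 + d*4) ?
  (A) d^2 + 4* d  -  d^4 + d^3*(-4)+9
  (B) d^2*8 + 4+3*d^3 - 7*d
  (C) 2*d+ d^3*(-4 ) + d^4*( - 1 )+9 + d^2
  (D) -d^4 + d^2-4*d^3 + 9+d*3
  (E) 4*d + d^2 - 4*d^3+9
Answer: A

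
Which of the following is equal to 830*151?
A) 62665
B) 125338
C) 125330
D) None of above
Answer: C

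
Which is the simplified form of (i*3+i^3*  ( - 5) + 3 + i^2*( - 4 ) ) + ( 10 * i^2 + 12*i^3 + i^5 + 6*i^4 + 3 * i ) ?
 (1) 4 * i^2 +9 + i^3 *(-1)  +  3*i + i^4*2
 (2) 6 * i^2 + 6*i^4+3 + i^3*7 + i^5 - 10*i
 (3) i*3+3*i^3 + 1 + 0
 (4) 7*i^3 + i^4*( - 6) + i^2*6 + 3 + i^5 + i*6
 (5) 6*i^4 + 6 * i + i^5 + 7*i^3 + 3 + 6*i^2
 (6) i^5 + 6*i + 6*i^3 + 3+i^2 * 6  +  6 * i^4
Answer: 5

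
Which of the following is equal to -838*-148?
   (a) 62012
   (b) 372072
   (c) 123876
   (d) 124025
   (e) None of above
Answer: e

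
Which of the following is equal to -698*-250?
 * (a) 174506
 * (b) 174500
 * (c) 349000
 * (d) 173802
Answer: b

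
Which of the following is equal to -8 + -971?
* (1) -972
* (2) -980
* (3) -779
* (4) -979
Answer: 4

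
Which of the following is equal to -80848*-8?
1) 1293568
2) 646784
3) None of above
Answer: 2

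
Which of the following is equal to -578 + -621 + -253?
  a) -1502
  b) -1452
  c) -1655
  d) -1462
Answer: b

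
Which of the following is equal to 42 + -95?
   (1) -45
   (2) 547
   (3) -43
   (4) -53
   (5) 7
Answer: 4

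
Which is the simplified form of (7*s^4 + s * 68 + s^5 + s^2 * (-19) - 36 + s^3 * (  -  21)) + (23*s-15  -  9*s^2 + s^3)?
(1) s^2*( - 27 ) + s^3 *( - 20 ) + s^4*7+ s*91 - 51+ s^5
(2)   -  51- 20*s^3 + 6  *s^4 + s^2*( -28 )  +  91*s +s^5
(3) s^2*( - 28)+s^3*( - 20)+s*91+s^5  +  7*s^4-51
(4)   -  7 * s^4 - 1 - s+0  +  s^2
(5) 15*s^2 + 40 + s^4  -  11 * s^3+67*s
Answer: 3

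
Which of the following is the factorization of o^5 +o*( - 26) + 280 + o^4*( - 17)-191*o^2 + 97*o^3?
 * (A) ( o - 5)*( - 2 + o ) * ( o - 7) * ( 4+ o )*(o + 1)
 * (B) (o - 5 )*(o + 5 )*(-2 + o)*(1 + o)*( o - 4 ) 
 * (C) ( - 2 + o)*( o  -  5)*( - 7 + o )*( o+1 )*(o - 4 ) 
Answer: C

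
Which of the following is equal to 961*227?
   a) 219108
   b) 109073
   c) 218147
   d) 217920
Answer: c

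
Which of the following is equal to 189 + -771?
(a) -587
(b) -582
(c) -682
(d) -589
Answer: b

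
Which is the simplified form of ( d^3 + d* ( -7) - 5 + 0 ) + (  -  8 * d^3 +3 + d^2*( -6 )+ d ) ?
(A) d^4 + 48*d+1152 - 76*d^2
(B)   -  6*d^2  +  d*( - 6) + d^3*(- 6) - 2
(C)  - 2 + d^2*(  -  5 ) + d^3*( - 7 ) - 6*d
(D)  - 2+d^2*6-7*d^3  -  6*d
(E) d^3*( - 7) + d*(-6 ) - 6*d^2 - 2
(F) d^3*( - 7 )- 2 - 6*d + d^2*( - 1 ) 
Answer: E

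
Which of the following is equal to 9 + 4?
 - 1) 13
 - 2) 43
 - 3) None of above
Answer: 1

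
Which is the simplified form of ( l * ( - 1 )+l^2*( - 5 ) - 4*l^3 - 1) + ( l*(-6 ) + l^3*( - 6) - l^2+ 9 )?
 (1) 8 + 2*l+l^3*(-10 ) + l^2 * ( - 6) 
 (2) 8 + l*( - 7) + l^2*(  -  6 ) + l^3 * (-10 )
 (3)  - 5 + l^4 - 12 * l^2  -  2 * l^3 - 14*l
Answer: 2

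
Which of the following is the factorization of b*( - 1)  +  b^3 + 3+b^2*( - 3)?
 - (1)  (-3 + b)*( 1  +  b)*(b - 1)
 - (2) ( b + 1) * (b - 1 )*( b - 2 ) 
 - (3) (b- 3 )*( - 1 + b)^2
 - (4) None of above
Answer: 1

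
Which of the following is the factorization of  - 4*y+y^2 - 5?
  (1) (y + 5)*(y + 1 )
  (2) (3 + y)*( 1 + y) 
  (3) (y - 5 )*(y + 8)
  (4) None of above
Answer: 4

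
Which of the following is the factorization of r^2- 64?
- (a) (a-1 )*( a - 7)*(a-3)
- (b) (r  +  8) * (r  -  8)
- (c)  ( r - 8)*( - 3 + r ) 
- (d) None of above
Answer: b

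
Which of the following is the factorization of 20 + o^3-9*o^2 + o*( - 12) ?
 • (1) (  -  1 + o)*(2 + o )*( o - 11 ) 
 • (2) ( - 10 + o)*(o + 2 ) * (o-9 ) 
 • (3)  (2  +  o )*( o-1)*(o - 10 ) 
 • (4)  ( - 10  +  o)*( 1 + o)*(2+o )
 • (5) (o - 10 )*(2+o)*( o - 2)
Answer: 3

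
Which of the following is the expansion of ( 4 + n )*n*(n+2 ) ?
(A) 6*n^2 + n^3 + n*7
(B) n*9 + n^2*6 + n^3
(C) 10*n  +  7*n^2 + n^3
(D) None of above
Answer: D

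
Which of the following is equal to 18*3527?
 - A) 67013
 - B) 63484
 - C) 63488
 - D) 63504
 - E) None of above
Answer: E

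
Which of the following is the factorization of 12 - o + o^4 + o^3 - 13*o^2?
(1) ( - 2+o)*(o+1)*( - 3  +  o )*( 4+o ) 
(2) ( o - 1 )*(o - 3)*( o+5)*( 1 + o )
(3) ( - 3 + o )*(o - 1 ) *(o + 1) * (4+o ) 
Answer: 3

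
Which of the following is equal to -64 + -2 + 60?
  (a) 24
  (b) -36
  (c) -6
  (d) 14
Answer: c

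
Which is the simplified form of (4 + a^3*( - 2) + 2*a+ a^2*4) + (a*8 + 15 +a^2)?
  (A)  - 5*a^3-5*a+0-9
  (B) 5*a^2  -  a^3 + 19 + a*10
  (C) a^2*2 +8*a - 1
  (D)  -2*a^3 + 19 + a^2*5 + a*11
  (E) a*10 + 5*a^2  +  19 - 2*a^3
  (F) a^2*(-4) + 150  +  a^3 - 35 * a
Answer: E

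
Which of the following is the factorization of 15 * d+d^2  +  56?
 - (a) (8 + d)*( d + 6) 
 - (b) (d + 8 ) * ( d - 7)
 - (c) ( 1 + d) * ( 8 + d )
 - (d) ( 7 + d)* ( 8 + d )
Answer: d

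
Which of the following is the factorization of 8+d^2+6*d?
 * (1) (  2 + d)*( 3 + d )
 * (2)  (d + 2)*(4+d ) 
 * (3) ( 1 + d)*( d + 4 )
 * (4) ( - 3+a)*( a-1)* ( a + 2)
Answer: 2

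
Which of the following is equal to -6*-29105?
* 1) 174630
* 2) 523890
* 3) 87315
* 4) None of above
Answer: 1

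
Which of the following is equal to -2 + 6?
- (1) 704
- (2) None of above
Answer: 2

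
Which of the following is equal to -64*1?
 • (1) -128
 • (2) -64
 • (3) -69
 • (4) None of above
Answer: 2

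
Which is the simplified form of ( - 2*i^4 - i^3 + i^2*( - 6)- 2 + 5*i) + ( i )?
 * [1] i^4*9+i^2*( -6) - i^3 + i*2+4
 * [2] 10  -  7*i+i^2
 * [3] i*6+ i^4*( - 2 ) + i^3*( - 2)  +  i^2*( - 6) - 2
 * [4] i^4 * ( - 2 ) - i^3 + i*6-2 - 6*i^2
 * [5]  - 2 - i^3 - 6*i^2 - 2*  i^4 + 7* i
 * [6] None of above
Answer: 4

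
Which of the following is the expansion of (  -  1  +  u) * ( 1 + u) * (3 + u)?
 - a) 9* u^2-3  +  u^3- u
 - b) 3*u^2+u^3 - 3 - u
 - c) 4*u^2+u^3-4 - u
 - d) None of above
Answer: b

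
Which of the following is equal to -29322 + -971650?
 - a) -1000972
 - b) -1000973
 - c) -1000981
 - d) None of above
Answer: a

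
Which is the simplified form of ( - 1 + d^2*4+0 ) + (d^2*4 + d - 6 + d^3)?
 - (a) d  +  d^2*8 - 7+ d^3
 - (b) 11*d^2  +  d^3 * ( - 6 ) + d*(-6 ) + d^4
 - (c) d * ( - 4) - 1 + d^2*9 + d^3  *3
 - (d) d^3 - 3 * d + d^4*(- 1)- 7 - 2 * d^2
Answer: a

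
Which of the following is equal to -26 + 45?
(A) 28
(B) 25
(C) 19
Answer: C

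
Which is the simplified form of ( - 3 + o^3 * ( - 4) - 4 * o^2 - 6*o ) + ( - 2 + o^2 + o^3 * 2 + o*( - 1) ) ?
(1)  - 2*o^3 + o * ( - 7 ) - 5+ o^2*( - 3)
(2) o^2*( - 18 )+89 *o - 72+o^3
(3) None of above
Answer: 1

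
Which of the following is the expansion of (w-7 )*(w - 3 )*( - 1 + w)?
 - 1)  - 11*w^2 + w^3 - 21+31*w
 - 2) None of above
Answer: 1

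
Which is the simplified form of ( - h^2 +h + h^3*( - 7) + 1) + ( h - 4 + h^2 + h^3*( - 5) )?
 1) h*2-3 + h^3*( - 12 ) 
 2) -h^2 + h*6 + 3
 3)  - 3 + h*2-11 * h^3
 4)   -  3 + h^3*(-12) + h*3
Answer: 1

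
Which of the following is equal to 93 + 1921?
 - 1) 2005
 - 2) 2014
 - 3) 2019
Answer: 2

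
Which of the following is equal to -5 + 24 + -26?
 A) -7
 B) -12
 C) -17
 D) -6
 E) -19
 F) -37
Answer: A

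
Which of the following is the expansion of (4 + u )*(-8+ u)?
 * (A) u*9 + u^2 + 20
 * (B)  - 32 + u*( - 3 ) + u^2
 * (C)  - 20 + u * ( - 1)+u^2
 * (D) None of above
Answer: D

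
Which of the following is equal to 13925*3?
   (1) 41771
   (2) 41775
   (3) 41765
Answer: 2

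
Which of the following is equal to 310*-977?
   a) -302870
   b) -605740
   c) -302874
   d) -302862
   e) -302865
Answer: a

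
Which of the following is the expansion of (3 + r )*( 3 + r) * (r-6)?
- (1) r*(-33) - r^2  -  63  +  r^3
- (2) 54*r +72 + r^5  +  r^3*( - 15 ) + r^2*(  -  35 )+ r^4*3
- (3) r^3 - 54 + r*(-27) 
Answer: 3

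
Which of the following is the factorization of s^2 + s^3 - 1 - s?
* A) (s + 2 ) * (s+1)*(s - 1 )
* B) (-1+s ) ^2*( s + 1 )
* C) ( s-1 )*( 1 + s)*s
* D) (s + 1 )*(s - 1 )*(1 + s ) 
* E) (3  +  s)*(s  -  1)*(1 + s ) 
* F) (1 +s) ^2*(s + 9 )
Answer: D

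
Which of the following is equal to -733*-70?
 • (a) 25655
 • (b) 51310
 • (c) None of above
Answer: b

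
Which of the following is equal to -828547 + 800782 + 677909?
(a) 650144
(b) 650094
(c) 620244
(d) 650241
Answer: a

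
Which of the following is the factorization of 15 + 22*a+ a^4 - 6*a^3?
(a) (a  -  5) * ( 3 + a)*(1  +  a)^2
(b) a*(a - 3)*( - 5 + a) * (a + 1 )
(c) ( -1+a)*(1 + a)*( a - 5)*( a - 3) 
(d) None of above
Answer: d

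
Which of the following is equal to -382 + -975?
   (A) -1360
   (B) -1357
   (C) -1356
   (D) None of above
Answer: B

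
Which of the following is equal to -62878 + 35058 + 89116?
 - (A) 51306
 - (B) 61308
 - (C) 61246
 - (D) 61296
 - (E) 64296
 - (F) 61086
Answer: D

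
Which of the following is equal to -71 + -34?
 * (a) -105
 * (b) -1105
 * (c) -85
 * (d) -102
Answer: a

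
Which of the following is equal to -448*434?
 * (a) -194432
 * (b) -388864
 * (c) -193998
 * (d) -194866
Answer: a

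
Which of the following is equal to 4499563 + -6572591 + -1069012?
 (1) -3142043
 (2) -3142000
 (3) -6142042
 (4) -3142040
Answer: 4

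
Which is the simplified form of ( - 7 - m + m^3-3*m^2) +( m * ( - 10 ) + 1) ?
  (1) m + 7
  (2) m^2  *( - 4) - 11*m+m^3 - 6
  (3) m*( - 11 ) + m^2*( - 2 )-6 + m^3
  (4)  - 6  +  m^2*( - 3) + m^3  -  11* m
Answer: 4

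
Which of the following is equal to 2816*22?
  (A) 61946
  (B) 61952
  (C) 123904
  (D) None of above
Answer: B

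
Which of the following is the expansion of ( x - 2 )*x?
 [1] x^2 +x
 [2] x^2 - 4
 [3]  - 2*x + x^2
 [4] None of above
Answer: 3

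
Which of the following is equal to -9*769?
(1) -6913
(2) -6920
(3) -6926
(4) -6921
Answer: 4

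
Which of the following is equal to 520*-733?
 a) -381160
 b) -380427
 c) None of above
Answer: a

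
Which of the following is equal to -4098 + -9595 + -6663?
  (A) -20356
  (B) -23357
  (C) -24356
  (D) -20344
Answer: A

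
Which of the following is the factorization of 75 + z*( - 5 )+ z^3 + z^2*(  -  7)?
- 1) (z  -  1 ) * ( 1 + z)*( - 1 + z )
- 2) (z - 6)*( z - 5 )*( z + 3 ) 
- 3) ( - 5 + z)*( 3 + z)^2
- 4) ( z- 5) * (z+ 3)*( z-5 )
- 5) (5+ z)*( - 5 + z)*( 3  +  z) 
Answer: 4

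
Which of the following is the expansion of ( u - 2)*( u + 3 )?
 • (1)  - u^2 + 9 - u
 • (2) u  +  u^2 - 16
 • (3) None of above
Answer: 3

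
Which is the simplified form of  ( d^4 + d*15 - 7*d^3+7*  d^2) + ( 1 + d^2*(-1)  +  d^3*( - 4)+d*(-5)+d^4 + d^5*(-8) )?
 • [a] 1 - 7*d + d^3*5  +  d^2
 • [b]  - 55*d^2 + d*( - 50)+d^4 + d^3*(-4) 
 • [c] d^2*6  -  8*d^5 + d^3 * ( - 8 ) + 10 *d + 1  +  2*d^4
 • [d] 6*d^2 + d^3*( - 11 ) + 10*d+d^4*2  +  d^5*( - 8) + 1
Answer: d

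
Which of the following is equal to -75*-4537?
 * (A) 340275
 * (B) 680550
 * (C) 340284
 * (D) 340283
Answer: A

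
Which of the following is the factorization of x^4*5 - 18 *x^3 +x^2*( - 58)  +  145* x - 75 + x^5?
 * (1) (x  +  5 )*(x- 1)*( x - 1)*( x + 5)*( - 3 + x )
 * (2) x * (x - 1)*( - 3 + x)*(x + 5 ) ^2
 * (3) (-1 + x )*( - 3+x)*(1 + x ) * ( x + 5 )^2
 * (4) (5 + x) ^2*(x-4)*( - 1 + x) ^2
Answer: 1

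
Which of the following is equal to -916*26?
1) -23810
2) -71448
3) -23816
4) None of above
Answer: 3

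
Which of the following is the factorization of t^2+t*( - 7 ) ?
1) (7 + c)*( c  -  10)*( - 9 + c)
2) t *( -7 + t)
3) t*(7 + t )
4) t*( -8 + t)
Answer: 2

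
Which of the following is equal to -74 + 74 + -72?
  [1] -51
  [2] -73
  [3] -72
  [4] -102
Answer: 3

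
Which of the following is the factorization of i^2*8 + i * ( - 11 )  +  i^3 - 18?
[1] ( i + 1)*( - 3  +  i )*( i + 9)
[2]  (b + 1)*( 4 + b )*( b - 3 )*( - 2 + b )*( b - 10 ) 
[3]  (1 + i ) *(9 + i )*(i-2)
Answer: 3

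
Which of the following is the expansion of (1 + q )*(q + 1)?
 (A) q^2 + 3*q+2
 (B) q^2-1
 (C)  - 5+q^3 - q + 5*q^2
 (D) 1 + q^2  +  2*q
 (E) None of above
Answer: D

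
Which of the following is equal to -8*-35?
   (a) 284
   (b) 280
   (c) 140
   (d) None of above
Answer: b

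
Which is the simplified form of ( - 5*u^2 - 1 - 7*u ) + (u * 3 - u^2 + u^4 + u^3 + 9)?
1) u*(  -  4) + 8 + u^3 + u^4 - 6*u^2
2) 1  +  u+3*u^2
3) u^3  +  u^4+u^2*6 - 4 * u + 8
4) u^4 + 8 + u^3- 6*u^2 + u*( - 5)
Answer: 1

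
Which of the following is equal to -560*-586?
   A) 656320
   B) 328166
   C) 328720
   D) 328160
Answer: D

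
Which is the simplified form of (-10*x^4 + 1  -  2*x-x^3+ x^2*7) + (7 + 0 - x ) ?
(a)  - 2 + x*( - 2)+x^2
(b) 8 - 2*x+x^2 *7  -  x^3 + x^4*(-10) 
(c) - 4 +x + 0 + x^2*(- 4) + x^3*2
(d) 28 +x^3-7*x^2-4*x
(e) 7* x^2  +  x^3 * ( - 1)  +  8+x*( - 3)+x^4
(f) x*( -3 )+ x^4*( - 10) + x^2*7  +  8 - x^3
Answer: f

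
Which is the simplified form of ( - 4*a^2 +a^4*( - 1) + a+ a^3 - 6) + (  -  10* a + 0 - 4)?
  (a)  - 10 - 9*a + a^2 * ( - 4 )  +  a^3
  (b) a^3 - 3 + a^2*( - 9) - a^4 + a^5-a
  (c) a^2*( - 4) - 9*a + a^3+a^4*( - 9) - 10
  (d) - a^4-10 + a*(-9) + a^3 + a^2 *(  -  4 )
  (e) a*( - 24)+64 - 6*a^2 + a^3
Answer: d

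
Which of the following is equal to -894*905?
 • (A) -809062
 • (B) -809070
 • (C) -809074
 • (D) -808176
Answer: B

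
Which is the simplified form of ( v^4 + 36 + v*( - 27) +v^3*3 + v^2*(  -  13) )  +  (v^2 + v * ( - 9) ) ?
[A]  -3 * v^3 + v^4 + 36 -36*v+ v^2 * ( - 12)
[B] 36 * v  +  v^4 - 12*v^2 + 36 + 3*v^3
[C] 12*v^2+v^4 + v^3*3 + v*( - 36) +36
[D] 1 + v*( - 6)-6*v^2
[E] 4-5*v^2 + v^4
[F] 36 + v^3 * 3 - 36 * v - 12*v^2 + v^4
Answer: F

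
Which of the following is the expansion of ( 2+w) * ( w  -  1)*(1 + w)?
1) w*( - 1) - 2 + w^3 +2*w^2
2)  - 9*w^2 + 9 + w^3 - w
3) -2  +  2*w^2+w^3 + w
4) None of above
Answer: 1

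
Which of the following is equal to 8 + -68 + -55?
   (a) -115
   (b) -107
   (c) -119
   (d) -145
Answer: a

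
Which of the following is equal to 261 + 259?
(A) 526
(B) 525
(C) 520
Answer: C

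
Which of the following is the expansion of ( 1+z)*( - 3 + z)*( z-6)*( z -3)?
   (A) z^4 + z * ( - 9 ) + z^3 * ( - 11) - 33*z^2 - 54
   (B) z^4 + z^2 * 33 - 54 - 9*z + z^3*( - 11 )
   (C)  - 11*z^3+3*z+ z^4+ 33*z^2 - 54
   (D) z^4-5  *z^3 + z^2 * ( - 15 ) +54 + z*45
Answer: B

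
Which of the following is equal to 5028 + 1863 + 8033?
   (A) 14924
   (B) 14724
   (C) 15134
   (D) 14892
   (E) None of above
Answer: A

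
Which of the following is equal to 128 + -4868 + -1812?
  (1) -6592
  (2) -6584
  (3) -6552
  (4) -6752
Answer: 3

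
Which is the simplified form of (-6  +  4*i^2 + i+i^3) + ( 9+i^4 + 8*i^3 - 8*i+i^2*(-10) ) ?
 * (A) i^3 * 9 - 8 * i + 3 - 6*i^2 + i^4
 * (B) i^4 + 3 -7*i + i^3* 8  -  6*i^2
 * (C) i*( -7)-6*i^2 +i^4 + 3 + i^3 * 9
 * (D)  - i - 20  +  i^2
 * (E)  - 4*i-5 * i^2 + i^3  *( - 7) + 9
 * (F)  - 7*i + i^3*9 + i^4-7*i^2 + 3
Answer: C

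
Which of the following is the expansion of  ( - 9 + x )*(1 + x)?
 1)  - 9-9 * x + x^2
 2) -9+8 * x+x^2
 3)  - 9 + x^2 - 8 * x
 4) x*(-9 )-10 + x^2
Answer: 3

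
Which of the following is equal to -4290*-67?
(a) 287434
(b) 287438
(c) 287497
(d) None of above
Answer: d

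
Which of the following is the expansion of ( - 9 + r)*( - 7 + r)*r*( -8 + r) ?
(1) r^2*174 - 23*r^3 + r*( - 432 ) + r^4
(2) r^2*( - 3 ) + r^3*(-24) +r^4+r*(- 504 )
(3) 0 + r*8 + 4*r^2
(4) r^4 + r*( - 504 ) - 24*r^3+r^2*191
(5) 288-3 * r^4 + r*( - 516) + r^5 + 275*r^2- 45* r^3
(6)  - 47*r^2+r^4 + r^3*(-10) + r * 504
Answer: 4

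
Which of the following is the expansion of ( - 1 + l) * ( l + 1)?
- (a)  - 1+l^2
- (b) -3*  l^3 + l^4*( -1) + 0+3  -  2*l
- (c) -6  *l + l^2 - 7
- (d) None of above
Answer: a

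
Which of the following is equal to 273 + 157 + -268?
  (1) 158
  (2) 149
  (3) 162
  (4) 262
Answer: 3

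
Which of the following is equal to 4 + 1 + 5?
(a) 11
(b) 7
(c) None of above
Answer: c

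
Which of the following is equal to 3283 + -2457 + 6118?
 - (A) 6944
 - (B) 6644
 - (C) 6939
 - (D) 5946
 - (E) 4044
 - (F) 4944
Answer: A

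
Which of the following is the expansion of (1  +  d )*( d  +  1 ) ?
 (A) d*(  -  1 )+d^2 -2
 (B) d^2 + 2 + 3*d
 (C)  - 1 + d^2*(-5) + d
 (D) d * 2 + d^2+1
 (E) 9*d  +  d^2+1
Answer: D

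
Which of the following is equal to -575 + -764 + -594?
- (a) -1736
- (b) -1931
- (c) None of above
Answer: c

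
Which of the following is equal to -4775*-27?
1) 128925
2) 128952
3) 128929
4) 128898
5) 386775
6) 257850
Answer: 1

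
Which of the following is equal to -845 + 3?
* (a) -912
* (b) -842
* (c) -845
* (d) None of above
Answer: b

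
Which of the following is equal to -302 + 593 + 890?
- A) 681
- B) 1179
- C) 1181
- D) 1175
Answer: C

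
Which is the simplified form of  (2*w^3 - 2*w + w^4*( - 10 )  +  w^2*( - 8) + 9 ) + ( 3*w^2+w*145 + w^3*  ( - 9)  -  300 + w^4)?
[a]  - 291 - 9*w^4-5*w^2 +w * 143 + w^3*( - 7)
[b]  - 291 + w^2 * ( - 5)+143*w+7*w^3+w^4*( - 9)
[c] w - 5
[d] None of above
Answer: a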